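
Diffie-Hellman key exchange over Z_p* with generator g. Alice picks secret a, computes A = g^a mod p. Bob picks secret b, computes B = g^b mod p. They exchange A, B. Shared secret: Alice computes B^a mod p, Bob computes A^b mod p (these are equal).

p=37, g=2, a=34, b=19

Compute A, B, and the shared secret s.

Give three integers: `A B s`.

A = 2^34 mod 37  (bits of 34 = 100010)
  bit 0 = 1: r = r^2 * 2 mod 37 = 1^2 * 2 = 1*2 = 2
  bit 1 = 0: r = r^2 mod 37 = 2^2 = 4
  bit 2 = 0: r = r^2 mod 37 = 4^2 = 16
  bit 3 = 0: r = r^2 mod 37 = 16^2 = 34
  bit 4 = 1: r = r^2 * 2 mod 37 = 34^2 * 2 = 9*2 = 18
  bit 5 = 0: r = r^2 mod 37 = 18^2 = 28
  -> A = 28
B = 2^19 mod 37  (bits of 19 = 10011)
  bit 0 = 1: r = r^2 * 2 mod 37 = 1^2 * 2 = 1*2 = 2
  bit 1 = 0: r = r^2 mod 37 = 2^2 = 4
  bit 2 = 0: r = r^2 mod 37 = 4^2 = 16
  bit 3 = 1: r = r^2 * 2 mod 37 = 16^2 * 2 = 34*2 = 31
  bit 4 = 1: r = r^2 * 2 mod 37 = 31^2 * 2 = 36*2 = 35
  -> B = 35
s = B^a = 35^34 mod 37  (bits of 34 = 100010)
  bit 0 = 1: r = r^2 * 35 mod 37 = 1^2 * 35 = 1*35 = 35
  bit 1 = 0: r = r^2 mod 37 = 35^2 = 4
  bit 2 = 0: r = r^2 mod 37 = 4^2 = 16
  bit 3 = 0: r = r^2 mod 37 = 16^2 = 34
  bit 4 = 1: r = r^2 * 35 mod 37 = 34^2 * 35 = 9*35 = 19
  bit 5 = 0: r = r^2 mod 37 = 19^2 = 28
  -> s = B^a = 28

Answer: 28 35 28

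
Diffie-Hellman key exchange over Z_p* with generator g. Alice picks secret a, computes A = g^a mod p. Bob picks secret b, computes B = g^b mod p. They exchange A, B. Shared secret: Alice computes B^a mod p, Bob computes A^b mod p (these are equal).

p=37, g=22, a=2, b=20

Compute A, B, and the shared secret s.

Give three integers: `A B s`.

A = 22^2 mod 37  (bits of 2 = 10)
  bit 0 = 1: r = r^2 * 22 mod 37 = 1^2 * 22 = 1*22 = 22
  bit 1 = 0: r = r^2 mod 37 = 22^2 = 3
  -> A = 3
B = 22^20 mod 37  (bits of 20 = 10100)
  bit 0 = 1: r = r^2 * 22 mod 37 = 1^2 * 22 = 1*22 = 22
  bit 1 = 0: r = r^2 mod 37 = 22^2 = 3
  bit 2 = 1: r = r^2 * 22 mod 37 = 3^2 * 22 = 9*22 = 13
  bit 3 = 0: r = r^2 mod 37 = 13^2 = 21
  bit 4 = 0: r = r^2 mod 37 = 21^2 = 34
  -> B = 34
s = B^a = 34^2 mod 37  (bits of 2 = 10)
  bit 0 = 1: r = r^2 * 34 mod 37 = 1^2 * 34 = 1*34 = 34
  bit 1 = 0: r = r^2 mod 37 = 34^2 = 9
  -> s = B^a = 9

Answer: 3 34 9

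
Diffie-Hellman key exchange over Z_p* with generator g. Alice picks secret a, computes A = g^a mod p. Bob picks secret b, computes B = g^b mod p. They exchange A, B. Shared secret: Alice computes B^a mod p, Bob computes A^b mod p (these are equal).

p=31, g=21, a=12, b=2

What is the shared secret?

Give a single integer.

Answer: 16

Derivation:
A = 21^12 mod 31  (bits of 12 = 1100)
  bit 0 = 1: r = r^2 * 21 mod 31 = 1^2 * 21 = 1*21 = 21
  bit 1 = 1: r = r^2 * 21 mod 31 = 21^2 * 21 = 7*21 = 23
  bit 2 = 0: r = r^2 mod 31 = 23^2 = 2
  bit 3 = 0: r = r^2 mod 31 = 2^2 = 4
  -> A = 4
B = 21^2 mod 31  (bits of 2 = 10)
  bit 0 = 1: r = r^2 * 21 mod 31 = 1^2 * 21 = 1*21 = 21
  bit 1 = 0: r = r^2 mod 31 = 21^2 = 7
  -> B = 7
s = B^a = 7^12 mod 31  (bits of 12 = 1100)
  bit 0 = 1: r = r^2 * 7 mod 31 = 1^2 * 7 = 1*7 = 7
  bit 1 = 1: r = r^2 * 7 mod 31 = 7^2 * 7 = 18*7 = 2
  bit 2 = 0: r = r^2 mod 31 = 2^2 = 4
  bit 3 = 0: r = r^2 mod 31 = 4^2 = 16
  -> s = B^a = 16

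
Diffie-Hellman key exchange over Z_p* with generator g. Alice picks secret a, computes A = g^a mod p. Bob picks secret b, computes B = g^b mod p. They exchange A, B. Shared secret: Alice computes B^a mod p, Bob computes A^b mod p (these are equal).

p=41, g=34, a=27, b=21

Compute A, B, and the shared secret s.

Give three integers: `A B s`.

Answer: 17 7 24

Derivation:
A = 34^27 mod 41  (bits of 27 = 11011)
  bit 0 = 1: r = r^2 * 34 mod 41 = 1^2 * 34 = 1*34 = 34
  bit 1 = 1: r = r^2 * 34 mod 41 = 34^2 * 34 = 8*34 = 26
  bit 2 = 0: r = r^2 mod 41 = 26^2 = 20
  bit 3 = 1: r = r^2 * 34 mod 41 = 20^2 * 34 = 31*34 = 29
  bit 4 = 1: r = r^2 * 34 mod 41 = 29^2 * 34 = 21*34 = 17
  -> A = 17
B = 34^21 mod 41  (bits of 21 = 10101)
  bit 0 = 1: r = r^2 * 34 mod 41 = 1^2 * 34 = 1*34 = 34
  bit 1 = 0: r = r^2 mod 41 = 34^2 = 8
  bit 2 = 1: r = r^2 * 34 mod 41 = 8^2 * 34 = 23*34 = 3
  bit 3 = 0: r = r^2 mod 41 = 3^2 = 9
  bit 4 = 1: r = r^2 * 34 mod 41 = 9^2 * 34 = 40*34 = 7
  -> B = 7
s = B^a = 7^27 mod 41  (bits of 27 = 11011)
  bit 0 = 1: r = r^2 * 7 mod 41 = 1^2 * 7 = 1*7 = 7
  bit 1 = 1: r = r^2 * 7 mod 41 = 7^2 * 7 = 8*7 = 15
  bit 2 = 0: r = r^2 mod 41 = 15^2 = 20
  bit 3 = 1: r = r^2 * 7 mod 41 = 20^2 * 7 = 31*7 = 12
  bit 4 = 1: r = r^2 * 7 mod 41 = 12^2 * 7 = 21*7 = 24
  -> s = B^a = 24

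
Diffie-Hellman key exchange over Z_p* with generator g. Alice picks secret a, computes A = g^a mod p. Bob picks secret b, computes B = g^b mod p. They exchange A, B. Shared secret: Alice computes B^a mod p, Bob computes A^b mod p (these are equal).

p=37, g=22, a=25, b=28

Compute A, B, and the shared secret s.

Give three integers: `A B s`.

Answer: 35 16 12

Derivation:
A = 22^25 mod 37  (bits of 25 = 11001)
  bit 0 = 1: r = r^2 * 22 mod 37 = 1^2 * 22 = 1*22 = 22
  bit 1 = 1: r = r^2 * 22 mod 37 = 22^2 * 22 = 3*22 = 29
  bit 2 = 0: r = r^2 mod 37 = 29^2 = 27
  bit 3 = 0: r = r^2 mod 37 = 27^2 = 26
  bit 4 = 1: r = r^2 * 22 mod 37 = 26^2 * 22 = 10*22 = 35
  -> A = 35
B = 22^28 mod 37  (bits of 28 = 11100)
  bit 0 = 1: r = r^2 * 22 mod 37 = 1^2 * 22 = 1*22 = 22
  bit 1 = 1: r = r^2 * 22 mod 37 = 22^2 * 22 = 3*22 = 29
  bit 2 = 1: r = r^2 * 22 mod 37 = 29^2 * 22 = 27*22 = 2
  bit 3 = 0: r = r^2 mod 37 = 2^2 = 4
  bit 4 = 0: r = r^2 mod 37 = 4^2 = 16
  -> B = 16
s = B^a = 16^25 mod 37  (bits of 25 = 11001)
  bit 0 = 1: r = r^2 * 16 mod 37 = 1^2 * 16 = 1*16 = 16
  bit 1 = 1: r = r^2 * 16 mod 37 = 16^2 * 16 = 34*16 = 26
  bit 2 = 0: r = r^2 mod 37 = 26^2 = 10
  bit 3 = 0: r = r^2 mod 37 = 10^2 = 26
  bit 4 = 1: r = r^2 * 16 mod 37 = 26^2 * 16 = 10*16 = 12
  -> s = B^a = 12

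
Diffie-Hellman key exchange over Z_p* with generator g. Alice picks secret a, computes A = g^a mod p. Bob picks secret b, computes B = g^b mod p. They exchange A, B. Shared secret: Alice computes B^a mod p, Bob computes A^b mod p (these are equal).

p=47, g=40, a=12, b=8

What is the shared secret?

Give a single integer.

A = 40^12 mod 47  (bits of 12 = 1100)
  bit 0 = 1: r = r^2 * 40 mod 47 = 1^2 * 40 = 1*40 = 40
  bit 1 = 1: r = r^2 * 40 mod 47 = 40^2 * 40 = 2*40 = 33
  bit 2 = 0: r = r^2 mod 47 = 33^2 = 8
  bit 3 = 0: r = r^2 mod 47 = 8^2 = 17
  -> A = 17
B = 40^8 mod 47  (bits of 8 = 1000)
  bit 0 = 1: r = r^2 * 40 mod 47 = 1^2 * 40 = 1*40 = 40
  bit 1 = 0: r = r^2 mod 47 = 40^2 = 2
  bit 2 = 0: r = r^2 mod 47 = 2^2 = 4
  bit 3 = 0: r = r^2 mod 47 = 4^2 = 16
  -> B = 16
s = B^a = 16^12 mod 47  (bits of 12 = 1100)
  bit 0 = 1: r = r^2 * 16 mod 47 = 1^2 * 16 = 1*16 = 16
  bit 1 = 1: r = r^2 * 16 mod 47 = 16^2 * 16 = 21*16 = 7
  bit 2 = 0: r = r^2 mod 47 = 7^2 = 2
  bit 3 = 0: r = r^2 mod 47 = 2^2 = 4
  -> s = B^a = 4

Answer: 4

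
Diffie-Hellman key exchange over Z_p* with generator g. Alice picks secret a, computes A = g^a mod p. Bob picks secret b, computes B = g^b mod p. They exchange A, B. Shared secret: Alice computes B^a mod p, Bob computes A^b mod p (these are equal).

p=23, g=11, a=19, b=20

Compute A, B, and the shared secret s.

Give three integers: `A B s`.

Answer: 15 4 9

Derivation:
A = 11^19 mod 23  (bits of 19 = 10011)
  bit 0 = 1: r = r^2 * 11 mod 23 = 1^2 * 11 = 1*11 = 11
  bit 1 = 0: r = r^2 mod 23 = 11^2 = 6
  bit 2 = 0: r = r^2 mod 23 = 6^2 = 13
  bit 3 = 1: r = r^2 * 11 mod 23 = 13^2 * 11 = 8*11 = 19
  bit 4 = 1: r = r^2 * 11 mod 23 = 19^2 * 11 = 16*11 = 15
  -> A = 15
B = 11^20 mod 23  (bits of 20 = 10100)
  bit 0 = 1: r = r^2 * 11 mod 23 = 1^2 * 11 = 1*11 = 11
  bit 1 = 0: r = r^2 mod 23 = 11^2 = 6
  bit 2 = 1: r = r^2 * 11 mod 23 = 6^2 * 11 = 13*11 = 5
  bit 3 = 0: r = r^2 mod 23 = 5^2 = 2
  bit 4 = 0: r = r^2 mod 23 = 2^2 = 4
  -> B = 4
s = B^a = 4^19 mod 23  (bits of 19 = 10011)
  bit 0 = 1: r = r^2 * 4 mod 23 = 1^2 * 4 = 1*4 = 4
  bit 1 = 0: r = r^2 mod 23 = 4^2 = 16
  bit 2 = 0: r = r^2 mod 23 = 16^2 = 3
  bit 3 = 1: r = r^2 * 4 mod 23 = 3^2 * 4 = 9*4 = 13
  bit 4 = 1: r = r^2 * 4 mod 23 = 13^2 * 4 = 8*4 = 9
  -> s = B^a = 9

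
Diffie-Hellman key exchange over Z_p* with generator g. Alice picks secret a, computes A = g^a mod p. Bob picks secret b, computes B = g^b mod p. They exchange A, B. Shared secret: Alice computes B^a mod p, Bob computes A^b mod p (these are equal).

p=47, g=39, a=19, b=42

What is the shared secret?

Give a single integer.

A = 39^19 mod 47  (bits of 19 = 10011)
  bit 0 = 1: r = r^2 * 39 mod 47 = 1^2 * 39 = 1*39 = 39
  bit 1 = 0: r = r^2 mod 47 = 39^2 = 17
  bit 2 = 0: r = r^2 mod 47 = 17^2 = 7
  bit 3 = 1: r = r^2 * 39 mod 47 = 7^2 * 39 = 2*39 = 31
  bit 4 = 1: r = r^2 * 39 mod 47 = 31^2 * 39 = 21*39 = 20
  -> A = 20
B = 39^42 mod 47  (bits of 42 = 101010)
  bit 0 = 1: r = r^2 * 39 mod 47 = 1^2 * 39 = 1*39 = 39
  bit 1 = 0: r = r^2 mod 47 = 39^2 = 17
  bit 2 = 1: r = r^2 * 39 mod 47 = 17^2 * 39 = 7*39 = 38
  bit 3 = 0: r = r^2 mod 47 = 38^2 = 34
  bit 4 = 1: r = r^2 * 39 mod 47 = 34^2 * 39 = 28*39 = 11
  bit 5 = 0: r = r^2 mod 47 = 11^2 = 27
  -> B = 27
s = B^a = 27^19 mod 47  (bits of 19 = 10011)
  bit 0 = 1: r = r^2 * 27 mod 47 = 1^2 * 27 = 1*27 = 27
  bit 1 = 0: r = r^2 mod 47 = 27^2 = 24
  bit 2 = 0: r = r^2 mod 47 = 24^2 = 12
  bit 3 = 1: r = r^2 * 27 mod 47 = 12^2 * 27 = 3*27 = 34
  bit 4 = 1: r = r^2 * 27 mod 47 = 34^2 * 27 = 28*27 = 4
  -> s = B^a = 4

Answer: 4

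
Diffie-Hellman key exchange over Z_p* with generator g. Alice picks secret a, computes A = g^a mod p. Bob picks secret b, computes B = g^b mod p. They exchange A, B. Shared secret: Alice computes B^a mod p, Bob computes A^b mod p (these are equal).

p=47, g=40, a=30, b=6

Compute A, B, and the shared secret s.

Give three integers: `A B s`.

A = 40^30 mod 47  (bits of 30 = 11110)
  bit 0 = 1: r = r^2 * 40 mod 47 = 1^2 * 40 = 1*40 = 40
  bit 1 = 1: r = r^2 * 40 mod 47 = 40^2 * 40 = 2*40 = 33
  bit 2 = 1: r = r^2 * 40 mod 47 = 33^2 * 40 = 8*40 = 38
  bit 3 = 1: r = r^2 * 40 mod 47 = 38^2 * 40 = 34*40 = 44
  bit 4 = 0: r = r^2 mod 47 = 44^2 = 9
  -> A = 9
B = 40^6 mod 47  (bits of 6 = 110)
  bit 0 = 1: r = r^2 * 40 mod 47 = 1^2 * 40 = 1*40 = 40
  bit 1 = 1: r = r^2 * 40 mod 47 = 40^2 * 40 = 2*40 = 33
  bit 2 = 0: r = r^2 mod 47 = 33^2 = 8
  -> B = 8
s = B^a = 8^30 mod 47  (bits of 30 = 11110)
  bit 0 = 1: r = r^2 * 8 mod 47 = 1^2 * 8 = 1*8 = 8
  bit 1 = 1: r = r^2 * 8 mod 47 = 8^2 * 8 = 17*8 = 42
  bit 2 = 1: r = r^2 * 8 mod 47 = 42^2 * 8 = 25*8 = 12
  bit 3 = 1: r = r^2 * 8 mod 47 = 12^2 * 8 = 3*8 = 24
  bit 4 = 0: r = r^2 mod 47 = 24^2 = 12
  -> s = B^a = 12

Answer: 9 8 12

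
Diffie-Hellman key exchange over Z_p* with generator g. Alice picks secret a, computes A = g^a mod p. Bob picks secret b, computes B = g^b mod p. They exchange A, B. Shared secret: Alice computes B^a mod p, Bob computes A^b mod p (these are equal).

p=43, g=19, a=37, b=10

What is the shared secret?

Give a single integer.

Answer: 23

Derivation:
A = 19^37 mod 43  (bits of 37 = 100101)
  bit 0 = 1: r = r^2 * 19 mod 43 = 1^2 * 19 = 1*19 = 19
  bit 1 = 0: r = r^2 mod 43 = 19^2 = 17
  bit 2 = 0: r = r^2 mod 43 = 17^2 = 31
  bit 3 = 1: r = r^2 * 19 mod 43 = 31^2 * 19 = 15*19 = 27
  bit 4 = 0: r = r^2 mod 43 = 27^2 = 41
  bit 5 = 1: r = r^2 * 19 mod 43 = 41^2 * 19 = 4*19 = 33
  -> A = 33
B = 19^10 mod 43  (bits of 10 = 1010)
  bit 0 = 1: r = r^2 * 19 mod 43 = 1^2 * 19 = 1*19 = 19
  bit 1 = 0: r = r^2 mod 43 = 19^2 = 17
  bit 2 = 1: r = r^2 * 19 mod 43 = 17^2 * 19 = 31*19 = 30
  bit 3 = 0: r = r^2 mod 43 = 30^2 = 40
  -> B = 40
s = B^a = 40^37 mod 43  (bits of 37 = 100101)
  bit 0 = 1: r = r^2 * 40 mod 43 = 1^2 * 40 = 1*40 = 40
  bit 1 = 0: r = r^2 mod 43 = 40^2 = 9
  bit 2 = 0: r = r^2 mod 43 = 9^2 = 38
  bit 3 = 1: r = r^2 * 40 mod 43 = 38^2 * 40 = 25*40 = 11
  bit 4 = 0: r = r^2 mod 43 = 11^2 = 35
  bit 5 = 1: r = r^2 * 40 mod 43 = 35^2 * 40 = 21*40 = 23
  -> s = B^a = 23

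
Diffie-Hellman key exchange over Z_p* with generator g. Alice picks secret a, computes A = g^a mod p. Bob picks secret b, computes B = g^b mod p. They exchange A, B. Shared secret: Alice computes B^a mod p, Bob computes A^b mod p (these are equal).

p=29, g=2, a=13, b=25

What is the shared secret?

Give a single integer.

A = 2^13 mod 29  (bits of 13 = 1101)
  bit 0 = 1: r = r^2 * 2 mod 29 = 1^2 * 2 = 1*2 = 2
  bit 1 = 1: r = r^2 * 2 mod 29 = 2^2 * 2 = 4*2 = 8
  bit 2 = 0: r = r^2 mod 29 = 8^2 = 6
  bit 3 = 1: r = r^2 * 2 mod 29 = 6^2 * 2 = 7*2 = 14
  -> A = 14
B = 2^25 mod 29  (bits of 25 = 11001)
  bit 0 = 1: r = r^2 * 2 mod 29 = 1^2 * 2 = 1*2 = 2
  bit 1 = 1: r = r^2 * 2 mod 29 = 2^2 * 2 = 4*2 = 8
  bit 2 = 0: r = r^2 mod 29 = 8^2 = 6
  bit 3 = 0: r = r^2 mod 29 = 6^2 = 7
  bit 4 = 1: r = r^2 * 2 mod 29 = 7^2 * 2 = 20*2 = 11
  -> B = 11
s = B^a = 11^13 mod 29  (bits of 13 = 1101)
  bit 0 = 1: r = r^2 * 11 mod 29 = 1^2 * 11 = 1*11 = 11
  bit 1 = 1: r = r^2 * 11 mod 29 = 11^2 * 11 = 5*11 = 26
  bit 2 = 0: r = r^2 mod 29 = 26^2 = 9
  bit 3 = 1: r = r^2 * 11 mod 29 = 9^2 * 11 = 23*11 = 21
  -> s = B^a = 21

Answer: 21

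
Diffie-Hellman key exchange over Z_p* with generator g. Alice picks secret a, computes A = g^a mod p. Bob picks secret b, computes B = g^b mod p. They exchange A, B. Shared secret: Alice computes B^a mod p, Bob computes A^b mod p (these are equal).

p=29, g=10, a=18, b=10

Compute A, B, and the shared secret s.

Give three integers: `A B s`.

Answer: 5 6 20

Derivation:
A = 10^18 mod 29  (bits of 18 = 10010)
  bit 0 = 1: r = r^2 * 10 mod 29 = 1^2 * 10 = 1*10 = 10
  bit 1 = 0: r = r^2 mod 29 = 10^2 = 13
  bit 2 = 0: r = r^2 mod 29 = 13^2 = 24
  bit 3 = 1: r = r^2 * 10 mod 29 = 24^2 * 10 = 25*10 = 18
  bit 4 = 0: r = r^2 mod 29 = 18^2 = 5
  -> A = 5
B = 10^10 mod 29  (bits of 10 = 1010)
  bit 0 = 1: r = r^2 * 10 mod 29 = 1^2 * 10 = 1*10 = 10
  bit 1 = 0: r = r^2 mod 29 = 10^2 = 13
  bit 2 = 1: r = r^2 * 10 mod 29 = 13^2 * 10 = 24*10 = 8
  bit 3 = 0: r = r^2 mod 29 = 8^2 = 6
  -> B = 6
s = B^a = 6^18 mod 29  (bits of 18 = 10010)
  bit 0 = 1: r = r^2 * 6 mod 29 = 1^2 * 6 = 1*6 = 6
  bit 1 = 0: r = r^2 mod 29 = 6^2 = 7
  bit 2 = 0: r = r^2 mod 29 = 7^2 = 20
  bit 3 = 1: r = r^2 * 6 mod 29 = 20^2 * 6 = 23*6 = 22
  bit 4 = 0: r = r^2 mod 29 = 22^2 = 20
  -> s = B^a = 20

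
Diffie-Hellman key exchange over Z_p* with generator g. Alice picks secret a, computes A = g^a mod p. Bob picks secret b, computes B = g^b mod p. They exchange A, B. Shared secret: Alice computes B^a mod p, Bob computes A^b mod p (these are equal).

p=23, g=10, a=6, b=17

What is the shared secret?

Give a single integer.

Answer: 12

Derivation:
A = 10^6 mod 23  (bits of 6 = 110)
  bit 0 = 1: r = r^2 * 10 mod 23 = 1^2 * 10 = 1*10 = 10
  bit 1 = 1: r = r^2 * 10 mod 23 = 10^2 * 10 = 8*10 = 11
  bit 2 = 0: r = r^2 mod 23 = 11^2 = 6
  -> A = 6
B = 10^17 mod 23  (bits of 17 = 10001)
  bit 0 = 1: r = r^2 * 10 mod 23 = 1^2 * 10 = 1*10 = 10
  bit 1 = 0: r = r^2 mod 23 = 10^2 = 8
  bit 2 = 0: r = r^2 mod 23 = 8^2 = 18
  bit 3 = 0: r = r^2 mod 23 = 18^2 = 2
  bit 4 = 1: r = r^2 * 10 mod 23 = 2^2 * 10 = 4*10 = 17
  -> B = 17
s = B^a = 17^6 mod 23  (bits of 6 = 110)
  bit 0 = 1: r = r^2 * 17 mod 23 = 1^2 * 17 = 1*17 = 17
  bit 1 = 1: r = r^2 * 17 mod 23 = 17^2 * 17 = 13*17 = 14
  bit 2 = 0: r = r^2 mod 23 = 14^2 = 12
  -> s = B^a = 12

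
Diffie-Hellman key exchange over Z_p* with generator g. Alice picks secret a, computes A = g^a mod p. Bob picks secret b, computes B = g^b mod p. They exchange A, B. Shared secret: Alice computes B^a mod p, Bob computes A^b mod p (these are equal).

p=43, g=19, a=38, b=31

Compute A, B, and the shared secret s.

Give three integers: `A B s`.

A = 19^38 mod 43  (bits of 38 = 100110)
  bit 0 = 1: r = r^2 * 19 mod 43 = 1^2 * 19 = 1*19 = 19
  bit 1 = 0: r = r^2 mod 43 = 19^2 = 17
  bit 2 = 0: r = r^2 mod 43 = 17^2 = 31
  bit 3 = 1: r = r^2 * 19 mod 43 = 31^2 * 19 = 15*19 = 27
  bit 4 = 1: r = r^2 * 19 mod 43 = 27^2 * 19 = 41*19 = 5
  bit 5 = 0: r = r^2 mod 43 = 5^2 = 25
  -> A = 25
B = 19^31 mod 43  (bits of 31 = 11111)
  bit 0 = 1: r = r^2 * 19 mod 43 = 1^2 * 19 = 1*19 = 19
  bit 1 = 1: r = r^2 * 19 mod 43 = 19^2 * 19 = 17*19 = 22
  bit 2 = 1: r = r^2 * 19 mod 43 = 22^2 * 19 = 11*19 = 37
  bit 3 = 1: r = r^2 * 19 mod 43 = 37^2 * 19 = 36*19 = 39
  bit 4 = 1: r = r^2 * 19 mod 43 = 39^2 * 19 = 16*19 = 3
  -> B = 3
s = B^a = 3^38 mod 43  (bits of 38 = 100110)
  bit 0 = 1: r = r^2 * 3 mod 43 = 1^2 * 3 = 1*3 = 3
  bit 1 = 0: r = r^2 mod 43 = 3^2 = 9
  bit 2 = 0: r = r^2 mod 43 = 9^2 = 38
  bit 3 = 1: r = r^2 * 3 mod 43 = 38^2 * 3 = 25*3 = 32
  bit 4 = 1: r = r^2 * 3 mod 43 = 32^2 * 3 = 35*3 = 19
  bit 5 = 0: r = r^2 mod 43 = 19^2 = 17
  -> s = B^a = 17

Answer: 25 3 17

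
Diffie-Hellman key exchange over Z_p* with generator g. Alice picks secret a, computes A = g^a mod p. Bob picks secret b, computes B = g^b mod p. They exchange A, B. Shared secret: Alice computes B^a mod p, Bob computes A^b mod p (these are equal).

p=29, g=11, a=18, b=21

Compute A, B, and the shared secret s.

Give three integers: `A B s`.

A = 11^18 mod 29  (bits of 18 = 10010)
  bit 0 = 1: r = r^2 * 11 mod 29 = 1^2 * 11 = 1*11 = 11
  bit 1 = 0: r = r^2 mod 29 = 11^2 = 5
  bit 2 = 0: r = r^2 mod 29 = 5^2 = 25
  bit 3 = 1: r = r^2 * 11 mod 29 = 25^2 * 11 = 16*11 = 2
  bit 4 = 0: r = r^2 mod 29 = 2^2 = 4
  -> A = 4
B = 11^21 mod 29  (bits of 21 = 10101)
  bit 0 = 1: r = r^2 * 11 mod 29 = 1^2 * 11 = 1*11 = 11
  bit 1 = 0: r = r^2 mod 29 = 11^2 = 5
  bit 2 = 1: r = r^2 * 11 mod 29 = 5^2 * 11 = 25*11 = 14
  bit 3 = 0: r = r^2 mod 29 = 14^2 = 22
  bit 4 = 1: r = r^2 * 11 mod 29 = 22^2 * 11 = 20*11 = 17
  -> B = 17
s = B^a = 17^18 mod 29  (bits of 18 = 10010)
  bit 0 = 1: r = r^2 * 17 mod 29 = 1^2 * 17 = 1*17 = 17
  bit 1 = 0: r = r^2 mod 29 = 17^2 = 28
  bit 2 = 0: r = r^2 mod 29 = 28^2 = 1
  bit 3 = 1: r = r^2 * 17 mod 29 = 1^2 * 17 = 1*17 = 17
  bit 4 = 0: r = r^2 mod 29 = 17^2 = 28
  -> s = B^a = 28

Answer: 4 17 28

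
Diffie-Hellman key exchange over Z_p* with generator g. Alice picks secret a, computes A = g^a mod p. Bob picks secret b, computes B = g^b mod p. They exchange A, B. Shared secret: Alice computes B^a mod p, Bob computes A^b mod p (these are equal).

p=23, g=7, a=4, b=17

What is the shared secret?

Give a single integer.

Answer: 3

Derivation:
A = 7^4 mod 23  (bits of 4 = 100)
  bit 0 = 1: r = r^2 * 7 mod 23 = 1^2 * 7 = 1*7 = 7
  bit 1 = 0: r = r^2 mod 23 = 7^2 = 3
  bit 2 = 0: r = r^2 mod 23 = 3^2 = 9
  -> A = 9
B = 7^17 mod 23  (bits of 17 = 10001)
  bit 0 = 1: r = r^2 * 7 mod 23 = 1^2 * 7 = 1*7 = 7
  bit 1 = 0: r = r^2 mod 23 = 7^2 = 3
  bit 2 = 0: r = r^2 mod 23 = 3^2 = 9
  bit 3 = 0: r = r^2 mod 23 = 9^2 = 12
  bit 4 = 1: r = r^2 * 7 mod 23 = 12^2 * 7 = 6*7 = 19
  -> B = 19
s = B^a = 19^4 mod 23  (bits of 4 = 100)
  bit 0 = 1: r = r^2 * 19 mod 23 = 1^2 * 19 = 1*19 = 19
  bit 1 = 0: r = r^2 mod 23 = 19^2 = 16
  bit 2 = 0: r = r^2 mod 23 = 16^2 = 3
  -> s = B^a = 3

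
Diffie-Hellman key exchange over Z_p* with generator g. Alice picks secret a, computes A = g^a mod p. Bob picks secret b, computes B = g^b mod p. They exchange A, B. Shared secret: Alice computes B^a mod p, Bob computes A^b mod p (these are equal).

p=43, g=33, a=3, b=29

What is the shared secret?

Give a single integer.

Answer: 32

Derivation:
A = 33^3 mod 43  (bits of 3 = 11)
  bit 0 = 1: r = r^2 * 33 mod 43 = 1^2 * 33 = 1*33 = 33
  bit 1 = 1: r = r^2 * 33 mod 43 = 33^2 * 33 = 14*33 = 32
  -> A = 32
B = 33^29 mod 43  (bits of 29 = 11101)
  bit 0 = 1: r = r^2 * 33 mod 43 = 1^2 * 33 = 1*33 = 33
  bit 1 = 1: r = r^2 * 33 mod 43 = 33^2 * 33 = 14*33 = 32
  bit 2 = 1: r = r^2 * 33 mod 43 = 32^2 * 33 = 35*33 = 37
  bit 3 = 0: r = r^2 mod 43 = 37^2 = 36
  bit 4 = 1: r = r^2 * 33 mod 43 = 36^2 * 33 = 6*33 = 26
  -> B = 26
s = B^a = 26^3 mod 43  (bits of 3 = 11)
  bit 0 = 1: r = r^2 * 26 mod 43 = 1^2 * 26 = 1*26 = 26
  bit 1 = 1: r = r^2 * 26 mod 43 = 26^2 * 26 = 31*26 = 32
  -> s = B^a = 32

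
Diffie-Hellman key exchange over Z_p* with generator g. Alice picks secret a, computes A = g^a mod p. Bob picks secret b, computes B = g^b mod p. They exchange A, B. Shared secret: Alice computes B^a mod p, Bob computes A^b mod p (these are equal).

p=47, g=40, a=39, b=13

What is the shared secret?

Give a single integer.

A = 40^39 mod 47  (bits of 39 = 100111)
  bit 0 = 1: r = r^2 * 40 mod 47 = 1^2 * 40 = 1*40 = 40
  bit 1 = 0: r = r^2 mod 47 = 40^2 = 2
  bit 2 = 0: r = r^2 mod 47 = 2^2 = 4
  bit 3 = 1: r = r^2 * 40 mod 47 = 4^2 * 40 = 16*40 = 29
  bit 4 = 1: r = r^2 * 40 mod 47 = 29^2 * 40 = 42*40 = 35
  bit 5 = 1: r = r^2 * 40 mod 47 = 35^2 * 40 = 3*40 = 26
  -> A = 26
B = 40^13 mod 47  (bits of 13 = 1101)
  bit 0 = 1: r = r^2 * 40 mod 47 = 1^2 * 40 = 1*40 = 40
  bit 1 = 1: r = r^2 * 40 mod 47 = 40^2 * 40 = 2*40 = 33
  bit 2 = 0: r = r^2 mod 47 = 33^2 = 8
  bit 3 = 1: r = r^2 * 40 mod 47 = 8^2 * 40 = 17*40 = 22
  -> B = 22
s = B^a = 22^39 mod 47  (bits of 39 = 100111)
  bit 0 = 1: r = r^2 * 22 mod 47 = 1^2 * 22 = 1*22 = 22
  bit 1 = 0: r = r^2 mod 47 = 22^2 = 14
  bit 2 = 0: r = r^2 mod 47 = 14^2 = 8
  bit 3 = 1: r = r^2 * 22 mod 47 = 8^2 * 22 = 17*22 = 45
  bit 4 = 1: r = r^2 * 22 mod 47 = 45^2 * 22 = 4*22 = 41
  bit 5 = 1: r = r^2 * 22 mod 47 = 41^2 * 22 = 36*22 = 40
  -> s = B^a = 40

Answer: 40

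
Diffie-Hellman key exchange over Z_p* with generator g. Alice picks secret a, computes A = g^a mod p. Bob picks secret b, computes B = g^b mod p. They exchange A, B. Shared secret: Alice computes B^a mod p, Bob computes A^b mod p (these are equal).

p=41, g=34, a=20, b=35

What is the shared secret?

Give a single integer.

A = 34^20 mod 41  (bits of 20 = 10100)
  bit 0 = 1: r = r^2 * 34 mod 41 = 1^2 * 34 = 1*34 = 34
  bit 1 = 0: r = r^2 mod 41 = 34^2 = 8
  bit 2 = 1: r = r^2 * 34 mod 41 = 8^2 * 34 = 23*34 = 3
  bit 3 = 0: r = r^2 mod 41 = 3^2 = 9
  bit 4 = 0: r = r^2 mod 41 = 9^2 = 40
  -> A = 40
B = 34^35 mod 41  (bits of 35 = 100011)
  bit 0 = 1: r = r^2 * 34 mod 41 = 1^2 * 34 = 1*34 = 34
  bit 1 = 0: r = r^2 mod 41 = 34^2 = 8
  bit 2 = 0: r = r^2 mod 41 = 8^2 = 23
  bit 3 = 0: r = r^2 mod 41 = 23^2 = 37
  bit 4 = 1: r = r^2 * 34 mod 41 = 37^2 * 34 = 16*34 = 11
  bit 5 = 1: r = r^2 * 34 mod 41 = 11^2 * 34 = 39*34 = 14
  -> B = 14
s = B^a = 14^20 mod 41  (bits of 20 = 10100)
  bit 0 = 1: r = r^2 * 14 mod 41 = 1^2 * 14 = 1*14 = 14
  bit 1 = 0: r = r^2 mod 41 = 14^2 = 32
  bit 2 = 1: r = r^2 * 14 mod 41 = 32^2 * 14 = 40*14 = 27
  bit 3 = 0: r = r^2 mod 41 = 27^2 = 32
  bit 4 = 0: r = r^2 mod 41 = 32^2 = 40
  -> s = B^a = 40

Answer: 40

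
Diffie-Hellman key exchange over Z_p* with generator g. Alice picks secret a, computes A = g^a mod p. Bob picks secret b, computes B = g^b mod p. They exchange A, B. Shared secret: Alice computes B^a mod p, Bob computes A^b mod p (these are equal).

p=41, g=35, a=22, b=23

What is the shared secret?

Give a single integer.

A = 35^22 mod 41  (bits of 22 = 10110)
  bit 0 = 1: r = r^2 * 35 mod 41 = 1^2 * 35 = 1*35 = 35
  bit 1 = 0: r = r^2 mod 41 = 35^2 = 36
  bit 2 = 1: r = r^2 * 35 mod 41 = 36^2 * 35 = 25*35 = 14
  bit 3 = 1: r = r^2 * 35 mod 41 = 14^2 * 35 = 32*35 = 13
  bit 4 = 0: r = r^2 mod 41 = 13^2 = 5
  -> A = 5
B = 35^23 mod 41  (bits of 23 = 10111)
  bit 0 = 1: r = r^2 * 35 mod 41 = 1^2 * 35 = 1*35 = 35
  bit 1 = 0: r = r^2 mod 41 = 35^2 = 36
  bit 2 = 1: r = r^2 * 35 mod 41 = 36^2 * 35 = 25*35 = 14
  bit 3 = 1: r = r^2 * 35 mod 41 = 14^2 * 35 = 32*35 = 13
  bit 4 = 1: r = r^2 * 35 mod 41 = 13^2 * 35 = 5*35 = 11
  -> B = 11
s = B^a = 11^22 mod 41  (bits of 22 = 10110)
  bit 0 = 1: r = r^2 * 11 mod 41 = 1^2 * 11 = 1*11 = 11
  bit 1 = 0: r = r^2 mod 41 = 11^2 = 39
  bit 2 = 1: r = r^2 * 11 mod 41 = 39^2 * 11 = 4*11 = 3
  bit 3 = 1: r = r^2 * 11 mod 41 = 3^2 * 11 = 9*11 = 17
  bit 4 = 0: r = r^2 mod 41 = 17^2 = 2
  -> s = B^a = 2

Answer: 2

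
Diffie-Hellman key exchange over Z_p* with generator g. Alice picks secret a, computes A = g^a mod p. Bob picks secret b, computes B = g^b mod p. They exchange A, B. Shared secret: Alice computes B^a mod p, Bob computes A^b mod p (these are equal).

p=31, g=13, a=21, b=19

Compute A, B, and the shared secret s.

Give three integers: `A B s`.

Answer: 15 21 29

Derivation:
A = 13^21 mod 31  (bits of 21 = 10101)
  bit 0 = 1: r = r^2 * 13 mod 31 = 1^2 * 13 = 1*13 = 13
  bit 1 = 0: r = r^2 mod 31 = 13^2 = 14
  bit 2 = 1: r = r^2 * 13 mod 31 = 14^2 * 13 = 10*13 = 6
  bit 3 = 0: r = r^2 mod 31 = 6^2 = 5
  bit 4 = 1: r = r^2 * 13 mod 31 = 5^2 * 13 = 25*13 = 15
  -> A = 15
B = 13^19 mod 31  (bits of 19 = 10011)
  bit 0 = 1: r = r^2 * 13 mod 31 = 1^2 * 13 = 1*13 = 13
  bit 1 = 0: r = r^2 mod 31 = 13^2 = 14
  bit 2 = 0: r = r^2 mod 31 = 14^2 = 10
  bit 3 = 1: r = r^2 * 13 mod 31 = 10^2 * 13 = 7*13 = 29
  bit 4 = 1: r = r^2 * 13 mod 31 = 29^2 * 13 = 4*13 = 21
  -> B = 21
s = B^a = 21^21 mod 31  (bits of 21 = 10101)
  bit 0 = 1: r = r^2 * 21 mod 31 = 1^2 * 21 = 1*21 = 21
  bit 1 = 0: r = r^2 mod 31 = 21^2 = 7
  bit 2 = 1: r = r^2 * 21 mod 31 = 7^2 * 21 = 18*21 = 6
  bit 3 = 0: r = r^2 mod 31 = 6^2 = 5
  bit 4 = 1: r = r^2 * 21 mod 31 = 5^2 * 21 = 25*21 = 29
  -> s = B^a = 29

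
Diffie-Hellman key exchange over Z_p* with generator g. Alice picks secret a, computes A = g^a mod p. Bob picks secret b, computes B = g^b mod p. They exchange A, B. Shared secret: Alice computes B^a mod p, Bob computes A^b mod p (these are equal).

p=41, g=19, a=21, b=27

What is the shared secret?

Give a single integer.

Answer: 30

Derivation:
A = 19^21 mod 41  (bits of 21 = 10101)
  bit 0 = 1: r = r^2 * 19 mod 41 = 1^2 * 19 = 1*19 = 19
  bit 1 = 0: r = r^2 mod 41 = 19^2 = 33
  bit 2 = 1: r = r^2 * 19 mod 41 = 33^2 * 19 = 23*19 = 27
  bit 3 = 0: r = r^2 mod 41 = 27^2 = 32
  bit 4 = 1: r = r^2 * 19 mod 41 = 32^2 * 19 = 40*19 = 22
  -> A = 22
B = 19^27 mod 41  (bits of 27 = 11011)
  bit 0 = 1: r = r^2 * 19 mod 41 = 1^2 * 19 = 1*19 = 19
  bit 1 = 1: r = r^2 * 19 mod 41 = 19^2 * 19 = 33*19 = 12
  bit 2 = 0: r = r^2 mod 41 = 12^2 = 21
  bit 3 = 1: r = r^2 * 19 mod 41 = 21^2 * 19 = 31*19 = 15
  bit 4 = 1: r = r^2 * 19 mod 41 = 15^2 * 19 = 20*19 = 11
  -> B = 11
s = B^a = 11^21 mod 41  (bits of 21 = 10101)
  bit 0 = 1: r = r^2 * 11 mod 41 = 1^2 * 11 = 1*11 = 11
  bit 1 = 0: r = r^2 mod 41 = 11^2 = 39
  bit 2 = 1: r = r^2 * 11 mod 41 = 39^2 * 11 = 4*11 = 3
  bit 3 = 0: r = r^2 mod 41 = 3^2 = 9
  bit 4 = 1: r = r^2 * 11 mod 41 = 9^2 * 11 = 40*11 = 30
  -> s = B^a = 30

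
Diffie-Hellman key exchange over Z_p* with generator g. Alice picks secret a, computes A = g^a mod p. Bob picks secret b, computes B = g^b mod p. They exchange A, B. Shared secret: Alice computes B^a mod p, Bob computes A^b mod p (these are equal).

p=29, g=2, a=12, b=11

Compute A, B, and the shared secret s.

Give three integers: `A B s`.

Answer: 7 18 23

Derivation:
A = 2^12 mod 29  (bits of 12 = 1100)
  bit 0 = 1: r = r^2 * 2 mod 29 = 1^2 * 2 = 1*2 = 2
  bit 1 = 1: r = r^2 * 2 mod 29 = 2^2 * 2 = 4*2 = 8
  bit 2 = 0: r = r^2 mod 29 = 8^2 = 6
  bit 3 = 0: r = r^2 mod 29 = 6^2 = 7
  -> A = 7
B = 2^11 mod 29  (bits of 11 = 1011)
  bit 0 = 1: r = r^2 * 2 mod 29 = 1^2 * 2 = 1*2 = 2
  bit 1 = 0: r = r^2 mod 29 = 2^2 = 4
  bit 2 = 1: r = r^2 * 2 mod 29 = 4^2 * 2 = 16*2 = 3
  bit 3 = 1: r = r^2 * 2 mod 29 = 3^2 * 2 = 9*2 = 18
  -> B = 18
s = B^a = 18^12 mod 29  (bits of 12 = 1100)
  bit 0 = 1: r = r^2 * 18 mod 29 = 1^2 * 18 = 1*18 = 18
  bit 1 = 1: r = r^2 * 18 mod 29 = 18^2 * 18 = 5*18 = 3
  bit 2 = 0: r = r^2 mod 29 = 3^2 = 9
  bit 3 = 0: r = r^2 mod 29 = 9^2 = 23
  -> s = B^a = 23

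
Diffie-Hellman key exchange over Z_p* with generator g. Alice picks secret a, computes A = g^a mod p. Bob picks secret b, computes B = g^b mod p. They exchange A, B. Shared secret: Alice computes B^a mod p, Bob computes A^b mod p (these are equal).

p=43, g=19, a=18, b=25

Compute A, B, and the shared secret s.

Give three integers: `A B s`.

Answer: 41 12 16

Derivation:
A = 19^18 mod 43  (bits of 18 = 10010)
  bit 0 = 1: r = r^2 * 19 mod 43 = 1^2 * 19 = 1*19 = 19
  bit 1 = 0: r = r^2 mod 43 = 19^2 = 17
  bit 2 = 0: r = r^2 mod 43 = 17^2 = 31
  bit 3 = 1: r = r^2 * 19 mod 43 = 31^2 * 19 = 15*19 = 27
  bit 4 = 0: r = r^2 mod 43 = 27^2 = 41
  -> A = 41
B = 19^25 mod 43  (bits of 25 = 11001)
  bit 0 = 1: r = r^2 * 19 mod 43 = 1^2 * 19 = 1*19 = 19
  bit 1 = 1: r = r^2 * 19 mod 43 = 19^2 * 19 = 17*19 = 22
  bit 2 = 0: r = r^2 mod 43 = 22^2 = 11
  bit 3 = 0: r = r^2 mod 43 = 11^2 = 35
  bit 4 = 1: r = r^2 * 19 mod 43 = 35^2 * 19 = 21*19 = 12
  -> B = 12
s = B^a = 12^18 mod 43  (bits of 18 = 10010)
  bit 0 = 1: r = r^2 * 12 mod 43 = 1^2 * 12 = 1*12 = 12
  bit 1 = 0: r = r^2 mod 43 = 12^2 = 15
  bit 2 = 0: r = r^2 mod 43 = 15^2 = 10
  bit 3 = 1: r = r^2 * 12 mod 43 = 10^2 * 12 = 14*12 = 39
  bit 4 = 0: r = r^2 mod 43 = 39^2 = 16
  -> s = B^a = 16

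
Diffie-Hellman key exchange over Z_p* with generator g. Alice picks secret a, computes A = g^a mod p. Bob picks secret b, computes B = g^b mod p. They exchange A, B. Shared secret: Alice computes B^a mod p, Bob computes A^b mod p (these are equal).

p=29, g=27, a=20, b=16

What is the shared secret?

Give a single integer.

A = 27^20 mod 29  (bits of 20 = 10100)
  bit 0 = 1: r = r^2 * 27 mod 29 = 1^2 * 27 = 1*27 = 27
  bit 1 = 0: r = r^2 mod 29 = 27^2 = 4
  bit 2 = 1: r = r^2 * 27 mod 29 = 4^2 * 27 = 16*27 = 26
  bit 3 = 0: r = r^2 mod 29 = 26^2 = 9
  bit 4 = 0: r = r^2 mod 29 = 9^2 = 23
  -> A = 23
B = 27^16 mod 29  (bits of 16 = 10000)
  bit 0 = 1: r = r^2 * 27 mod 29 = 1^2 * 27 = 1*27 = 27
  bit 1 = 0: r = r^2 mod 29 = 27^2 = 4
  bit 2 = 0: r = r^2 mod 29 = 4^2 = 16
  bit 3 = 0: r = r^2 mod 29 = 16^2 = 24
  bit 4 = 0: r = r^2 mod 29 = 24^2 = 25
  -> B = 25
s = B^a = 25^20 mod 29  (bits of 20 = 10100)
  bit 0 = 1: r = r^2 * 25 mod 29 = 1^2 * 25 = 1*25 = 25
  bit 1 = 0: r = r^2 mod 29 = 25^2 = 16
  bit 2 = 1: r = r^2 * 25 mod 29 = 16^2 * 25 = 24*25 = 20
  bit 3 = 0: r = r^2 mod 29 = 20^2 = 23
  bit 4 = 0: r = r^2 mod 29 = 23^2 = 7
  -> s = B^a = 7

Answer: 7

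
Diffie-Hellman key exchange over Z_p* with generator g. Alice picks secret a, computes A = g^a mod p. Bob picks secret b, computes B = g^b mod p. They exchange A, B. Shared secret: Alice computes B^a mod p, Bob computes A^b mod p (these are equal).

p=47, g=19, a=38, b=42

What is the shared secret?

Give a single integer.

A = 19^38 mod 47  (bits of 38 = 100110)
  bit 0 = 1: r = r^2 * 19 mod 47 = 1^2 * 19 = 1*19 = 19
  bit 1 = 0: r = r^2 mod 47 = 19^2 = 32
  bit 2 = 0: r = r^2 mod 47 = 32^2 = 37
  bit 3 = 1: r = r^2 * 19 mod 47 = 37^2 * 19 = 6*19 = 20
  bit 4 = 1: r = r^2 * 19 mod 47 = 20^2 * 19 = 24*19 = 33
  bit 5 = 0: r = r^2 mod 47 = 33^2 = 8
  -> A = 8
B = 19^42 mod 47  (bits of 42 = 101010)
  bit 0 = 1: r = r^2 * 19 mod 47 = 1^2 * 19 = 1*19 = 19
  bit 1 = 0: r = r^2 mod 47 = 19^2 = 32
  bit 2 = 1: r = r^2 * 19 mod 47 = 32^2 * 19 = 37*19 = 45
  bit 3 = 0: r = r^2 mod 47 = 45^2 = 4
  bit 4 = 1: r = r^2 * 19 mod 47 = 4^2 * 19 = 16*19 = 22
  bit 5 = 0: r = r^2 mod 47 = 22^2 = 14
  -> B = 14
s = B^a = 14^38 mod 47  (bits of 38 = 100110)
  bit 0 = 1: r = r^2 * 14 mod 47 = 1^2 * 14 = 1*14 = 14
  bit 1 = 0: r = r^2 mod 47 = 14^2 = 8
  bit 2 = 0: r = r^2 mod 47 = 8^2 = 17
  bit 3 = 1: r = r^2 * 14 mod 47 = 17^2 * 14 = 7*14 = 4
  bit 4 = 1: r = r^2 * 14 mod 47 = 4^2 * 14 = 16*14 = 36
  bit 5 = 0: r = r^2 mod 47 = 36^2 = 27
  -> s = B^a = 27

Answer: 27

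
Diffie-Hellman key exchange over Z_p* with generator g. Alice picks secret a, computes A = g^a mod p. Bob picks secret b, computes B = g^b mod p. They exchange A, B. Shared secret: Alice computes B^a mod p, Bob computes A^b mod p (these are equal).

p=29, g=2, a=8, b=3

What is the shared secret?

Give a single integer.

A = 2^8 mod 29  (bits of 8 = 1000)
  bit 0 = 1: r = r^2 * 2 mod 29 = 1^2 * 2 = 1*2 = 2
  bit 1 = 0: r = r^2 mod 29 = 2^2 = 4
  bit 2 = 0: r = r^2 mod 29 = 4^2 = 16
  bit 3 = 0: r = r^2 mod 29 = 16^2 = 24
  -> A = 24
B = 2^3 mod 29  (bits of 3 = 11)
  bit 0 = 1: r = r^2 * 2 mod 29 = 1^2 * 2 = 1*2 = 2
  bit 1 = 1: r = r^2 * 2 mod 29 = 2^2 * 2 = 4*2 = 8
  -> B = 8
s = B^a = 8^8 mod 29  (bits of 8 = 1000)
  bit 0 = 1: r = r^2 * 8 mod 29 = 1^2 * 8 = 1*8 = 8
  bit 1 = 0: r = r^2 mod 29 = 8^2 = 6
  bit 2 = 0: r = r^2 mod 29 = 6^2 = 7
  bit 3 = 0: r = r^2 mod 29 = 7^2 = 20
  -> s = B^a = 20

Answer: 20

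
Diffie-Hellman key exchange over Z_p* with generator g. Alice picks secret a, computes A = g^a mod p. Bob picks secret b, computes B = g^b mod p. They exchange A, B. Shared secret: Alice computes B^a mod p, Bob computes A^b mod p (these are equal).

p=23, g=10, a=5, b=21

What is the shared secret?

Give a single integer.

Answer: 17

Derivation:
A = 10^5 mod 23  (bits of 5 = 101)
  bit 0 = 1: r = r^2 * 10 mod 23 = 1^2 * 10 = 1*10 = 10
  bit 1 = 0: r = r^2 mod 23 = 10^2 = 8
  bit 2 = 1: r = r^2 * 10 mod 23 = 8^2 * 10 = 18*10 = 19
  -> A = 19
B = 10^21 mod 23  (bits of 21 = 10101)
  bit 0 = 1: r = r^2 * 10 mod 23 = 1^2 * 10 = 1*10 = 10
  bit 1 = 0: r = r^2 mod 23 = 10^2 = 8
  bit 2 = 1: r = r^2 * 10 mod 23 = 8^2 * 10 = 18*10 = 19
  bit 3 = 0: r = r^2 mod 23 = 19^2 = 16
  bit 4 = 1: r = r^2 * 10 mod 23 = 16^2 * 10 = 3*10 = 7
  -> B = 7
s = B^a = 7^5 mod 23  (bits of 5 = 101)
  bit 0 = 1: r = r^2 * 7 mod 23 = 1^2 * 7 = 1*7 = 7
  bit 1 = 0: r = r^2 mod 23 = 7^2 = 3
  bit 2 = 1: r = r^2 * 7 mod 23 = 3^2 * 7 = 9*7 = 17
  -> s = B^a = 17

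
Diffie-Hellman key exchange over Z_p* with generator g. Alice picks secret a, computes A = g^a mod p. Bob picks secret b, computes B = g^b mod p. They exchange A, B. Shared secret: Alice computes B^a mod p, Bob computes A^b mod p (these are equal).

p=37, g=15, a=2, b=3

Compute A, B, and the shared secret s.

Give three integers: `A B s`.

Answer: 3 8 27

Derivation:
A = 15^2 mod 37  (bits of 2 = 10)
  bit 0 = 1: r = r^2 * 15 mod 37 = 1^2 * 15 = 1*15 = 15
  bit 1 = 0: r = r^2 mod 37 = 15^2 = 3
  -> A = 3
B = 15^3 mod 37  (bits of 3 = 11)
  bit 0 = 1: r = r^2 * 15 mod 37 = 1^2 * 15 = 1*15 = 15
  bit 1 = 1: r = r^2 * 15 mod 37 = 15^2 * 15 = 3*15 = 8
  -> B = 8
s = B^a = 8^2 mod 37  (bits of 2 = 10)
  bit 0 = 1: r = r^2 * 8 mod 37 = 1^2 * 8 = 1*8 = 8
  bit 1 = 0: r = r^2 mod 37 = 8^2 = 27
  -> s = B^a = 27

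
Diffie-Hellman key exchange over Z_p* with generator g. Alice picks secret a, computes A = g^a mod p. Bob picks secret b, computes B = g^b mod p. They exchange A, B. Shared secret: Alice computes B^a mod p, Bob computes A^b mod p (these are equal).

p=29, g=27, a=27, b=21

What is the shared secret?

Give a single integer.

A = 27^27 mod 29  (bits of 27 = 11011)
  bit 0 = 1: r = r^2 * 27 mod 29 = 1^2 * 27 = 1*27 = 27
  bit 1 = 1: r = r^2 * 27 mod 29 = 27^2 * 27 = 4*27 = 21
  bit 2 = 0: r = r^2 mod 29 = 21^2 = 6
  bit 3 = 1: r = r^2 * 27 mod 29 = 6^2 * 27 = 7*27 = 15
  bit 4 = 1: r = r^2 * 27 mod 29 = 15^2 * 27 = 22*27 = 14
  -> A = 14
B = 27^21 mod 29  (bits of 21 = 10101)
  bit 0 = 1: r = r^2 * 27 mod 29 = 1^2 * 27 = 1*27 = 27
  bit 1 = 0: r = r^2 mod 29 = 27^2 = 4
  bit 2 = 1: r = r^2 * 27 mod 29 = 4^2 * 27 = 16*27 = 26
  bit 3 = 0: r = r^2 mod 29 = 26^2 = 9
  bit 4 = 1: r = r^2 * 27 mod 29 = 9^2 * 27 = 23*27 = 12
  -> B = 12
s = B^a = 12^27 mod 29  (bits of 27 = 11011)
  bit 0 = 1: r = r^2 * 12 mod 29 = 1^2 * 12 = 1*12 = 12
  bit 1 = 1: r = r^2 * 12 mod 29 = 12^2 * 12 = 28*12 = 17
  bit 2 = 0: r = r^2 mod 29 = 17^2 = 28
  bit 3 = 1: r = r^2 * 12 mod 29 = 28^2 * 12 = 1*12 = 12
  bit 4 = 1: r = r^2 * 12 mod 29 = 12^2 * 12 = 28*12 = 17
  -> s = B^a = 17

Answer: 17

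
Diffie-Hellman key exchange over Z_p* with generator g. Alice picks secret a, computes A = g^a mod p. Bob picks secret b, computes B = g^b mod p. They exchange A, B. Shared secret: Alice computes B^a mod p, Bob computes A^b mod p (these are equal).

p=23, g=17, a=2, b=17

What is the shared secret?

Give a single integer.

Answer: 6

Derivation:
A = 17^2 mod 23  (bits of 2 = 10)
  bit 0 = 1: r = r^2 * 17 mod 23 = 1^2 * 17 = 1*17 = 17
  bit 1 = 0: r = r^2 mod 23 = 17^2 = 13
  -> A = 13
B = 17^17 mod 23  (bits of 17 = 10001)
  bit 0 = 1: r = r^2 * 17 mod 23 = 1^2 * 17 = 1*17 = 17
  bit 1 = 0: r = r^2 mod 23 = 17^2 = 13
  bit 2 = 0: r = r^2 mod 23 = 13^2 = 8
  bit 3 = 0: r = r^2 mod 23 = 8^2 = 18
  bit 4 = 1: r = r^2 * 17 mod 23 = 18^2 * 17 = 2*17 = 11
  -> B = 11
s = B^a = 11^2 mod 23  (bits of 2 = 10)
  bit 0 = 1: r = r^2 * 11 mod 23 = 1^2 * 11 = 1*11 = 11
  bit 1 = 0: r = r^2 mod 23 = 11^2 = 6
  -> s = B^a = 6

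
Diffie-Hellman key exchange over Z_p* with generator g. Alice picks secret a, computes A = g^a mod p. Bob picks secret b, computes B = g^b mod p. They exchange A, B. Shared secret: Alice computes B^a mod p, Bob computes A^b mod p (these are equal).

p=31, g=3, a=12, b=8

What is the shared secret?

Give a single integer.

Answer: 16

Derivation:
A = 3^12 mod 31  (bits of 12 = 1100)
  bit 0 = 1: r = r^2 * 3 mod 31 = 1^2 * 3 = 1*3 = 3
  bit 1 = 1: r = r^2 * 3 mod 31 = 3^2 * 3 = 9*3 = 27
  bit 2 = 0: r = r^2 mod 31 = 27^2 = 16
  bit 3 = 0: r = r^2 mod 31 = 16^2 = 8
  -> A = 8
B = 3^8 mod 31  (bits of 8 = 1000)
  bit 0 = 1: r = r^2 * 3 mod 31 = 1^2 * 3 = 1*3 = 3
  bit 1 = 0: r = r^2 mod 31 = 3^2 = 9
  bit 2 = 0: r = r^2 mod 31 = 9^2 = 19
  bit 3 = 0: r = r^2 mod 31 = 19^2 = 20
  -> B = 20
s = B^a = 20^12 mod 31  (bits of 12 = 1100)
  bit 0 = 1: r = r^2 * 20 mod 31 = 1^2 * 20 = 1*20 = 20
  bit 1 = 1: r = r^2 * 20 mod 31 = 20^2 * 20 = 28*20 = 2
  bit 2 = 0: r = r^2 mod 31 = 2^2 = 4
  bit 3 = 0: r = r^2 mod 31 = 4^2 = 16
  -> s = B^a = 16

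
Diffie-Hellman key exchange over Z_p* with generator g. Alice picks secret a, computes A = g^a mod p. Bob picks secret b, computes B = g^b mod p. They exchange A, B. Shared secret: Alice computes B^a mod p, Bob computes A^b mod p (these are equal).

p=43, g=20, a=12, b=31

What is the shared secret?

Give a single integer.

A = 20^12 mod 43  (bits of 12 = 1100)
  bit 0 = 1: r = r^2 * 20 mod 43 = 1^2 * 20 = 1*20 = 20
  bit 1 = 1: r = r^2 * 20 mod 43 = 20^2 * 20 = 13*20 = 2
  bit 2 = 0: r = r^2 mod 43 = 2^2 = 4
  bit 3 = 0: r = r^2 mod 43 = 4^2 = 16
  -> A = 16
B = 20^31 mod 43  (bits of 31 = 11111)
  bit 0 = 1: r = r^2 * 20 mod 43 = 1^2 * 20 = 1*20 = 20
  bit 1 = 1: r = r^2 * 20 mod 43 = 20^2 * 20 = 13*20 = 2
  bit 2 = 1: r = r^2 * 20 mod 43 = 2^2 * 20 = 4*20 = 37
  bit 3 = 1: r = r^2 * 20 mod 43 = 37^2 * 20 = 36*20 = 32
  bit 4 = 1: r = r^2 * 20 mod 43 = 32^2 * 20 = 35*20 = 12
  -> B = 12
s = B^a = 12^12 mod 43  (bits of 12 = 1100)
  bit 0 = 1: r = r^2 * 12 mod 43 = 1^2 * 12 = 1*12 = 12
  bit 1 = 1: r = r^2 * 12 mod 43 = 12^2 * 12 = 15*12 = 8
  bit 2 = 0: r = r^2 mod 43 = 8^2 = 21
  bit 3 = 0: r = r^2 mod 43 = 21^2 = 11
  -> s = B^a = 11

Answer: 11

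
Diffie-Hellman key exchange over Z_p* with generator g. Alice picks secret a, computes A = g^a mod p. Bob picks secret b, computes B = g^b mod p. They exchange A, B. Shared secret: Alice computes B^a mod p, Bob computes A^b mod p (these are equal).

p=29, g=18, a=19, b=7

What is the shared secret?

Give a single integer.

A = 18^19 mod 29  (bits of 19 = 10011)
  bit 0 = 1: r = r^2 * 18 mod 29 = 1^2 * 18 = 1*18 = 18
  bit 1 = 0: r = r^2 mod 29 = 18^2 = 5
  bit 2 = 0: r = r^2 mod 29 = 5^2 = 25
  bit 3 = 1: r = r^2 * 18 mod 29 = 25^2 * 18 = 16*18 = 27
  bit 4 = 1: r = r^2 * 18 mod 29 = 27^2 * 18 = 4*18 = 14
  -> A = 14
B = 18^7 mod 29  (bits of 7 = 111)
  bit 0 = 1: r = r^2 * 18 mod 29 = 1^2 * 18 = 1*18 = 18
  bit 1 = 1: r = r^2 * 18 mod 29 = 18^2 * 18 = 5*18 = 3
  bit 2 = 1: r = r^2 * 18 mod 29 = 3^2 * 18 = 9*18 = 17
  -> B = 17
s = B^a = 17^19 mod 29  (bits of 19 = 10011)
  bit 0 = 1: r = r^2 * 17 mod 29 = 1^2 * 17 = 1*17 = 17
  bit 1 = 0: r = r^2 mod 29 = 17^2 = 28
  bit 2 = 0: r = r^2 mod 29 = 28^2 = 1
  bit 3 = 1: r = r^2 * 17 mod 29 = 1^2 * 17 = 1*17 = 17
  bit 4 = 1: r = r^2 * 17 mod 29 = 17^2 * 17 = 28*17 = 12
  -> s = B^a = 12

Answer: 12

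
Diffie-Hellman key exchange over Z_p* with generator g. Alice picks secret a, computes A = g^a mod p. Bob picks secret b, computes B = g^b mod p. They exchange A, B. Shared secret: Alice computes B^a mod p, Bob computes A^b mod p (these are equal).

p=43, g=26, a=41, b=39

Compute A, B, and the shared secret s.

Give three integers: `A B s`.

A = 26^41 mod 43  (bits of 41 = 101001)
  bit 0 = 1: r = r^2 * 26 mod 43 = 1^2 * 26 = 1*26 = 26
  bit 1 = 0: r = r^2 mod 43 = 26^2 = 31
  bit 2 = 1: r = r^2 * 26 mod 43 = 31^2 * 26 = 15*26 = 3
  bit 3 = 0: r = r^2 mod 43 = 3^2 = 9
  bit 4 = 0: r = r^2 mod 43 = 9^2 = 38
  bit 5 = 1: r = r^2 * 26 mod 43 = 38^2 * 26 = 25*26 = 5
  -> A = 5
B = 26^39 mod 43  (bits of 39 = 100111)
  bit 0 = 1: r = r^2 * 26 mod 43 = 1^2 * 26 = 1*26 = 26
  bit 1 = 0: r = r^2 mod 43 = 26^2 = 31
  bit 2 = 0: r = r^2 mod 43 = 31^2 = 15
  bit 3 = 1: r = r^2 * 26 mod 43 = 15^2 * 26 = 10*26 = 2
  bit 4 = 1: r = r^2 * 26 mod 43 = 2^2 * 26 = 4*26 = 18
  bit 5 = 1: r = r^2 * 26 mod 43 = 18^2 * 26 = 23*26 = 39
  -> B = 39
s = B^a = 39^41 mod 43  (bits of 41 = 101001)
  bit 0 = 1: r = r^2 * 39 mod 43 = 1^2 * 39 = 1*39 = 39
  bit 1 = 0: r = r^2 mod 43 = 39^2 = 16
  bit 2 = 1: r = r^2 * 39 mod 43 = 16^2 * 39 = 41*39 = 8
  bit 3 = 0: r = r^2 mod 43 = 8^2 = 21
  bit 4 = 0: r = r^2 mod 43 = 21^2 = 11
  bit 5 = 1: r = r^2 * 39 mod 43 = 11^2 * 39 = 35*39 = 32
  -> s = B^a = 32

Answer: 5 39 32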